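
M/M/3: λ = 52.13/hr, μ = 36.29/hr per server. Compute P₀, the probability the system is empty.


a = λ/μ = 52.13/36.29 = 1.4365; ρ = a/c = 0.4788
Σ_{k=0}^{2} a^k/k! (terms k=0..2) = 1.00000 + 1.43648 + 1.03174 = 3.46823
Tail: a^3/(3!(1−ρ)) = 2.96416/(6·0.5212) = 0.94792
P₀ = 1/(3.46823 + 0.94792) = 1/4.41614 = 0.226442

Final: 0.226442


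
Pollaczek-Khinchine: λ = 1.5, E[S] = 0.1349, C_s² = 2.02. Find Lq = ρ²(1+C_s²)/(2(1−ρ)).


ρ = λ·E[S] = 1.5·0.1349 = 0.2023
Lq = ρ²(1+C_s²)/(2(1−ρ)) = 0.04095·(1+2.02)/(2·0.7976)
= 0.04095·3.0200/1.5953 = 0.07751

Final: 0.07751


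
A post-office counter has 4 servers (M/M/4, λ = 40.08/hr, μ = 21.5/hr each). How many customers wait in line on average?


a = λ/μ = 1.8642; ρ = a/4 = 0.4660
P₀ = 0.150968
Lq = P₀·a^c·ρ / (c!·(1−ρ)²) = 0.150968·12.07694·0.4660/(24·0.28511)
= 0.12418

Final: 0.12418


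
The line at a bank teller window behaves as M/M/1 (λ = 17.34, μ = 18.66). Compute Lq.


ρ = 17.34/18.66 = 0.9293
Lq = ρ²/(1−ρ) = 0.8635/0.07074 = 12.2071

Final: 12.2071


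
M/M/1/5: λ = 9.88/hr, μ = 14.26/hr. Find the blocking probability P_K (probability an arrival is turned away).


ρ = λ/μ = 9.88/14.26 = 0.6928
P_K = (1−ρ)ρ^K/(1−ρ^(K+1)) = (0.3072·0.159657)/(1 − 0.110618)
= 0.049039/0.889382 = 0.055138

Final: 0.055138


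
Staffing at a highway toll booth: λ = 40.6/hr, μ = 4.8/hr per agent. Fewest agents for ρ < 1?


Stability requires cμ > λ ⇔ c > λ/μ.
λ/μ = 40.6/4.8 = 8.4583
Minimum integer c = ⌊8.4583⌋ + 1 = 9
Check: 9·4.8 = 43.20 > 40.6, while 8·4.8 = 38.40 ≤ 40.6

Final: 9 servers


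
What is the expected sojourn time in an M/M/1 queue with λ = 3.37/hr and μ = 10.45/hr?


W = 1/(μ−λ) = 1/(10.45 − 3.37) = 1/7.08 = 0.1412 hr

Final: 0.1412 hr


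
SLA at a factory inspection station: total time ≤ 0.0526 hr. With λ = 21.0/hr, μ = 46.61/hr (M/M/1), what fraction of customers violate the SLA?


W ~ Exponential(μ−λ) for M/M/1.
μ − λ = 46.61 − 21.0 = 25.6100
P(W > t) = e^{−(μ−λ)t} = e^{−1.3471} = 0.259997

Final: 0.259997


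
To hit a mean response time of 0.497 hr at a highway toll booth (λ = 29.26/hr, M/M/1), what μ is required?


W = 1/(μ−λ) ⇒ μ − λ = 1/W = 1/0.497 = 2.0121
μ = λ + 1/W = 29.26 + 2.0121 = 31.2721 per hr

Final: 31.2721 /hr


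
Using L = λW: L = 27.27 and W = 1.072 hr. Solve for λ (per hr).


λ = L/W = 27.27/1.072 = 25.4384 /hr

Final: 25.4384 /hr


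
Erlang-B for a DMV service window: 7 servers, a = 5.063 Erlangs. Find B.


B(c,a) = (a^c/c!) / Σ_{k=0}^{c} a^k/k!
a^7/7! = 16.920958
Σ terms (k=0..7): 1.00000 + 5.06300 + 12.81698 + 21.63080 + 27.37918 + 27.72416 + 23.39457 + 16.92096 = 135.929652
B = 16.920958/135.929652 = 0.124483

Final: 0.124483


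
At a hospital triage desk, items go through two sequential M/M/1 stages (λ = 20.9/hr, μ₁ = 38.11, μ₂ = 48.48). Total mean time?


Each node sees arrival rate λ = 20.9/hr (tandem ⇒ throughput preserved).
W₁ = 1/(μ₁−λ) = 1/(38.11−20.9) = 0.05811 hr
W₂ = 1/(μ₂−λ) = 1/(48.48−20.9) = 0.03626 hr
W_total = W₁ + W₂ = 0.05811 + 0.03626 = 0.09436 hr

Final: 0.09436 hr


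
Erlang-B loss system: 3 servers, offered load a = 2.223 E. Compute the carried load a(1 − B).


B(3,2.223) = 0.243318 (Erlang-B)
Carried load = a(1 − B) = 2.223·(1 − 0.243318) = 2.223·0.756682 = 1.6821 E

Final: 1.6821 Erlangs


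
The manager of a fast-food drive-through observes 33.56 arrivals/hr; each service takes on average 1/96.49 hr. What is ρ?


ρ = λ/μ = 33.56/96.49 = 0.3478

Final: 0.3478


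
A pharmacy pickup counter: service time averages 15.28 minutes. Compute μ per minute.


μ = 1/(service time) in consistent units.
1 minute = 1 min, so μ = 1/15.28 = 0.06545 per minute

Final: 0.06545 /min


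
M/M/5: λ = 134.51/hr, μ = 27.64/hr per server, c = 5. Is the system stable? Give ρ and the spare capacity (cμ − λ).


Total capacity cμ = 5·27.64 = 138.20/hr
ρ = λ/(cμ) = 134.51/138.20 = 0.9733
Stable ⇔ ρ < 1: YES
Spare capacity = cμ − λ = 138.20 − 134.51 = 3.69/hr

Final: ρ = 0.9733; stable; margin = 3.69/hr


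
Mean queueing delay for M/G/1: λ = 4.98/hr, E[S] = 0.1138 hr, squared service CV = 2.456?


ρ = λ·E[S] = 4.98·0.1138 = 0.5667
E[S²] = E[S]²(1+C_s²) = 0.1138²·(1+2.456) = 0.044757
Wq = λ·E[S²]/(2(1−ρ)) = 4.98·0.044757/(2·0.4333) = 0.25721 hr

Final: 0.25721 hr


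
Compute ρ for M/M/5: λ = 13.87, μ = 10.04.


ρ = λ/(cμ) = 13.87/(5·10.04) = 13.87/50.20 = 0.2763

Final: 0.2763


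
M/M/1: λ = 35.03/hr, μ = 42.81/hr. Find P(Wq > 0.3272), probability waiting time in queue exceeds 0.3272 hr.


ρ = 35.03/42.81 = 0.8183
P(Wq > t) = ρ·e^{−(μ−λ)t} = 0.8183·e^{−2.5456}
= 0.8183·0.078425 = 0.064172

Final: 0.064172


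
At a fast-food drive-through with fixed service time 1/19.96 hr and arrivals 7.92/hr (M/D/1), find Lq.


ρ = 7.92/19.96 = 0.3968
M/D/1: Lq = ρ²/(2(1−ρ)) = 0.1574/(2·0.6032) = 0.13051

Final: 0.13051


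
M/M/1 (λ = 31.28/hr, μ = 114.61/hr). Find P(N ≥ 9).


ρ = 31.28/114.61 = 0.2729
P(N ≥ n) = ρ^n = 0.2729^9 = 0.000008402

Final: 0.000008402


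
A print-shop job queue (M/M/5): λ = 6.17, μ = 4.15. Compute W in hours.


a = 1.4867; ρ = 0.2973; P₀ = 0.225764
Lq = P₀·a^c·ρ/(c!(1−ρ)²) = 0.008231
Wq = Lq/λ = 0.008231/6.17 = 0.001334 hr
W = Wq + 1/μ = 0.001334 + 0.24096 = 0.24230 hr

Final: 0.24230 hr


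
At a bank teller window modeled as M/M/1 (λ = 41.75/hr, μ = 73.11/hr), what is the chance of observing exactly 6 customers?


ρ = 41.75/73.11 = 0.5711
P_n = (1−ρ)·ρ^n = (1 − 0.5711)·0.5711^6 = 0.4289·0.034680 = 0.014876

Final: 0.014876


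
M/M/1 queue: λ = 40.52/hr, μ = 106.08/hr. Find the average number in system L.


ρ = λ/μ = 40.52/106.08 = 0.3820
L = ρ/(1−ρ) = 0.3820/(1 − 0.3820) = 0.3820/0.6180 = 0.6181

Final: 0.6181


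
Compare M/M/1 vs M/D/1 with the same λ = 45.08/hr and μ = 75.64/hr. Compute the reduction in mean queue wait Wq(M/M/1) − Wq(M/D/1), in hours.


ρ = 45.08/75.64 = 0.5960
Wq(M/M/1) = ρ/(μ−λ) = 0.5960/30.56 = 0.01950 hr
Wq(M/D/1) = ρ/(2(μ−λ)) = 0.009751 hr
Savings = 0.01950 − 0.009751 = 0.009751 hr

Final: 0.009751 hr


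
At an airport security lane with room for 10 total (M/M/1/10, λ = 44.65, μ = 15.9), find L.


ρ = 44.65/15.9 = 2.8082
L = ρ[1 − (K+1)ρ^K + Kρ^(K+1)] / [(1−ρ)(1−ρ^(K+1))]
Numerator: 2.8082·(1 − 11·30496.035818 + 10·85638.238948) = 1462854.738879
Denominator: (-1.8082)·(-85637.238948) = 154847.208789
L = 1462854.738879/154847.208789 = 9.4471

Final: 9.4471


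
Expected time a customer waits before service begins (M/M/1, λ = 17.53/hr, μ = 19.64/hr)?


ρ = 17.53/19.64 = 0.8926
Wq = ρ/(μ−λ) = 0.8926/(19.64 − 17.53) = 0.8926/2.11 = 0.4230 hr

Final: 0.4230 hr


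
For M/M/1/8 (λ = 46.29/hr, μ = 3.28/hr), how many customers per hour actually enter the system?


ρ = 14.1128; P_K = (1−ρ)ρ^8/(1−ρ^9) = 0.929142
λ_eff = λ(1 − P_K) = 46.29·(1 − 0.929142) = 46.29·0.070858 = 3.2800 /hr

Final: 3.2800 /hr


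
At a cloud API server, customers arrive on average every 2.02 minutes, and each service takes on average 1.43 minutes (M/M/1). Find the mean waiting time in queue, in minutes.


λ = 60/2.02 = 29.7030 /hr
μ = 60/1.43 = 41.9580 /hr
ρ = λ/μ = 29.7030/41.9580 = 0.7079
Wq = ρ/(μ−λ) = 0.7079/(41.9580−29.7030) = 0.05777 hr
In minutes: 0.05777·60 = 3.466 min

Final: 3.466 min


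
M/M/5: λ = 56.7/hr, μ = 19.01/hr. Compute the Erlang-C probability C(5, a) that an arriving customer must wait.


a = λ/μ = 2.9826; ρ = a/5 = 0.5965
P₀ = 0.047560 (from M/M/c formula)
C(c,a) = [a^c/(c!(1−ρ))]·P₀ = [236.05038/(120·0.4035)]·0.047560
= 4.87540·0.047560 = 0.231875

Final: 0.231875


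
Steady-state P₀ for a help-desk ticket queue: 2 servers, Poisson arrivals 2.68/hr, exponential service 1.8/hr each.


a = λ/μ = 2.68/1.8 = 1.4889; ρ = a/c = 0.7444
Σ_{k=0}^{1} a^k/k! (terms k=0..1) = 1.00000 + 1.48889 = 2.48889
Tail: a^2/(2!(1−ρ)) = 2.21679/(2·0.2556) = 4.33720
P₀ = 1/(2.48889 + 4.33720) = 1/6.82609 = 0.146497

Final: 0.146497


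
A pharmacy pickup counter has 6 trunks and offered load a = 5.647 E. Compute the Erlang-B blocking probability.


B(c,a) = (a^c/c!) / Σ_{k=0}^{c} a^k/k!
a^6/6! = 45.037495
Σ terms (k=0..6): 1.00000 + 5.64700 + 15.94430 + 30.01250 + 42.37014 + 47.85284 + 45.03750 = 187.864274
B = 45.037495/187.864274 = 0.239734

Final: 0.239734


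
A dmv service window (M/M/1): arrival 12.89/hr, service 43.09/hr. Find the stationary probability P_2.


ρ = 12.89/43.09 = 0.2991
P_n = (1−ρ)·ρ^n = (1 − 0.2991)·0.2991^2 = 0.7009·0.089486 = 0.062717

Final: 0.062717


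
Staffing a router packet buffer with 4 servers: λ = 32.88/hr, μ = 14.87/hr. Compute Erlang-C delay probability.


a = λ/μ = 2.2112; ρ = a/4 = 0.5528
P₀ = 0.103254 (from M/M/c formula)
C(c,a) = [a^c/(c!(1−ρ))]·P₀ = [23.90470/(24·0.4472)]·0.103254
= 2.22721·0.103254 = 0.229969

Final: 0.229969


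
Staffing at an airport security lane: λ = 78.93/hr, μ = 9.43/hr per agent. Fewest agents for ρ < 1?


Stability requires cμ > λ ⇔ c > λ/μ.
λ/μ = 78.93/9.43 = 8.3701
Minimum integer c = ⌊8.3701⌋ + 1 = 9
Check: 9·9.43 = 84.87 > 78.93, while 8·9.43 = 75.44 ≤ 78.93

Final: 9 servers


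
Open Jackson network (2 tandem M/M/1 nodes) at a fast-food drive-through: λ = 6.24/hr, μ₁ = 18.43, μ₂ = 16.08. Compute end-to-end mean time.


Each node sees arrival rate λ = 6.24/hr (tandem ⇒ throughput preserved).
W₁ = 1/(μ₁−λ) = 1/(18.43−6.24) = 0.08203 hr
W₂ = 1/(μ₂−λ) = 1/(16.08−6.24) = 0.10163 hr
W_total = W₁ + W₂ = 0.08203 + 0.10163 = 0.18366 hr

Final: 0.18366 hr


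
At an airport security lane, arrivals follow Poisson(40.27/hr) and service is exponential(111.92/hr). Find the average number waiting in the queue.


ρ = 40.27/111.92 = 0.3598
Lq = ρ²/(1−ρ) = 0.1295/0.6402 = 0.2022

Final: 0.2022


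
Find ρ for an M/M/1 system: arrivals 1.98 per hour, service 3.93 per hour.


ρ = λ/μ = 1.98/3.93 = 0.5038

Final: 0.5038


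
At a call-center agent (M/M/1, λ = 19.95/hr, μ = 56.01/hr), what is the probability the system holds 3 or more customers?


ρ = 19.95/56.01 = 0.3562
P(N ≥ n) = ρ^n = 0.3562^3 = 0.045189

Final: 0.045189


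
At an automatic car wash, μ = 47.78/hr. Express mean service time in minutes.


Mean service time = 1/μ = 1/47.78 hour = 0.02093 hour
In minutes: 0.02093 × 60 = 1.2558 min

Final: 1.2558 min


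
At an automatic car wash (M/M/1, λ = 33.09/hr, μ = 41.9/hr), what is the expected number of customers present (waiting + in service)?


ρ = λ/μ = 33.09/41.9 = 0.7897
L = ρ/(1−ρ) = 0.7897/(1 − 0.7897) = 0.7897/0.2103 = 3.7560

Final: 3.7560


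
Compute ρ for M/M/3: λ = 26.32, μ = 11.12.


ρ = λ/(cμ) = 26.32/(3·11.12) = 26.32/33.36 = 0.7890

Final: 0.7890


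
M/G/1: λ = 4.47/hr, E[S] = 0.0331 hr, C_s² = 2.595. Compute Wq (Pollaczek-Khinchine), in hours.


ρ = λ·E[S] = 4.47·0.0331 = 0.1480
E[S²] = E[S]²(1+C_s²) = 0.0331²·(1+2.595) = 0.003939
Wq = λ·E[S²]/(2(1−ρ)) = 4.47·0.003939/(2·0.8520) = 0.01033 hr

Final: 0.01033 hr


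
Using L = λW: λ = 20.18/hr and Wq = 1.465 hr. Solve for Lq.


Lq = λWq = 20.18·1.465 = 29.5637

Final: 29.5637


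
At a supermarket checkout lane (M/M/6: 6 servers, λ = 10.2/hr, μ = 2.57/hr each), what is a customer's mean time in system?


a = 3.9689; ρ = 0.6615; P₀ = 0.017288
Lq = P₀·a^c·ρ/(c!(1−ρ)²) = 0.54169
Wq = Lq/λ = 0.54169/10.2 = 0.05311 hr
W = Wq + 1/μ = 0.05311 + 0.38911 = 0.44221 hr

Final: 0.44221 hr


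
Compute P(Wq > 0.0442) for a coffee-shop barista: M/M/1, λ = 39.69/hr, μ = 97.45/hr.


ρ = 39.69/97.45 = 0.4073
P(Wq > t) = ρ·e^{−(μ−λ)t} = 0.4073·e^{−2.5530}
= 0.4073·0.077848 = 0.031707

Final: 0.031707


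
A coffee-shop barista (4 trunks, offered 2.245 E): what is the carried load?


B(4,2.245) = 0.121527 (Erlang-B)
Carried load = a(1 − B) = 2.245·(1 − 0.121527) = 2.245·0.878473 = 1.9722 E

Final: 1.9722 Erlangs


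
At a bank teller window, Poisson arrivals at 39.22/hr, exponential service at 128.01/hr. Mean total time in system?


W = 1/(μ−λ) = 1/(128.01 − 39.22) = 1/88.79 = 0.01126 hr

Final: 0.01126 hr


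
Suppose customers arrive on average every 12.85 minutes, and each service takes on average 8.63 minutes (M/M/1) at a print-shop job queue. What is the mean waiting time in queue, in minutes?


λ = 60/12.85 = 4.6693 /hr
μ = 60/8.63 = 6.9525 /hr
ρ = λ/μ = 4.6693/6.9525 = 0.6716
Wq = ρ/(μ−λ) = 0.6716/(6.9525−4.6693) = 0.29414 hr
In minutes: 0.29414·60 = 17.649 min

Final: 17.649 min


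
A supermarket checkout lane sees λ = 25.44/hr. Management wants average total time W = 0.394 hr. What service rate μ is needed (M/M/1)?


W = 1/(μ−λ) ⇒ μ − λ = 1/W = 1/0.394 = 2.5381
μ = λ + 1/W = 25.44 + 2.5381 = 27.9781 per hr

Final: 27.9781 /hr


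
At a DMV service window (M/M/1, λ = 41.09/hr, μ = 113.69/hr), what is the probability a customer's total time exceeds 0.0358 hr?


W ~ Exponential(μ−λ) for M/M/1.
μ − λ = 113.69 − 41.09 = 72.6000
P(W > t) = e^{−(μ−λ)t} = e^{−2.5991} = 0.074342

Final: 0.074342


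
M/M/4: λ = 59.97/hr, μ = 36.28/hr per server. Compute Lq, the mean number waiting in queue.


a = λ/μ = 1.6530; ρ = a/4 = 0.4132
P₀ = 0.188607
Lq = P₀·a^c·ρ / (c!·(1−ρ)²) = 0.188607·7.46564·0.4132/(24·0.34428)
= 0.07042

Final: 0.07042


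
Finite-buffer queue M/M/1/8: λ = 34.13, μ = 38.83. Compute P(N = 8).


ρ = λ/μ = 34.13/38.83 = 0.8790
P_K = (1−ρ)ρ^K/(1−ρ^(K+1)) = (0.1210·0.356247)/(1 − 0.313127)
= 0.043120/0.686873 = 0.062778

Final: 0.062778


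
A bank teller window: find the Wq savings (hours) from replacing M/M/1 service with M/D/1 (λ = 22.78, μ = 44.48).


ρ = 22.78/44.48 = 0.5121
Wq(M/M/1) = ρ/(μ−λ) = 0.5121/21.70 = 0.02360 hr
Wq(M/D/1) = ρ/(2(μ−λ)) = 0.01180 hr
Savings = 0.02360 − 0.01180 = 0.01180 hr

Final: 0.01180 hr


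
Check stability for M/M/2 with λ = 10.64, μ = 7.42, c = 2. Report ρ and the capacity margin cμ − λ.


Total capacity cμ = 2·7.42 = 14.84/hr
ρ = λ/(cμ) = 10.64/14.84 = 0.7170
Stable ⇔ ρ < 1: YES
Spare capacity = cμ − λ = 14.84 − 10.64 = 4.20/hr

Final: ρ = 0.7170; stable; margin = 4.20/hr


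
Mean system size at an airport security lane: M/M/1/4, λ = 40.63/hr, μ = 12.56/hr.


ρ = 40.63/12.56 = 3.2349
L = ρ[1 − (K+1)ρ^K + Kρ^(K+1)] / [(1−ρ)(1−ρ^(K+1))]
Numerator: 3.2349·(1 − 5·109.503684 + 4·354.230469) = 2815.644300
Denominator: (-2.2349)·(-353.230469) = 789.425102
L = 2815.644300/789.425102 = 3.5667

Final: 3.5667


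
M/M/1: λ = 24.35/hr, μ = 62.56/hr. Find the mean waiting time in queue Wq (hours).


ρ = 24.35/62.56 = 0.3892
Wq = ρ/(μ−λ) = 0.3892/(62.56 − 24.35) = 0.3892/38.21 = 0.01019 hr

Final: 0.01019 hr


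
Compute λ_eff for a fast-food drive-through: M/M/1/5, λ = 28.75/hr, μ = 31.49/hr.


ρ = 0.9130; P_K = (1−ρ)ρ^5/(1−ρ^6) = 0.131153
λ_eff = λ(1 − P_K) = 28.75·(1 − 0.131153) = 28.75·0.868847 = 24.9794 /hr

Final: 24.9794 /hr


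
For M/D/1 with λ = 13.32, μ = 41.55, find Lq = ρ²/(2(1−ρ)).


ρ = 13.32/41.55 = 0.3206
M/D/1: Lq = ρ²/(2(1−ρ)) = 0.1028/(2·0.6794) = 0.07563

Final: 0.07563


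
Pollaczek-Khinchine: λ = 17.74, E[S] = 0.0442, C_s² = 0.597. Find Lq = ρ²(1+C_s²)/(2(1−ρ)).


ρ = λ·E[S] = 17.74·0.0442 = 0.7841
Lq = ρ²(1+C_s²)/(2(1−ρ)) = 0.6148·(1+0.597)/(2·0.2159)
= 0.6148·1.5970/0.4318 = 2.27400

Final: 2.27400


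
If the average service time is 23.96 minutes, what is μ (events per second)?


μ = 1/(service time) in consistent units.
1 second = 0.0166667 min, so μ = 0.0166667/23.96 = 0.0006956 per second

Final: 0.0006956 /sec


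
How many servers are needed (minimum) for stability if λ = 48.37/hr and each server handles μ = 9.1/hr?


Stability requires cμ > λ ⇔ c > λ/μ.
λ/μ = 48.37/9.1 = 5.3154
Minimum integer c = ⌊5.3154⌋ + 1 = 6
Check: 6·9.1 = 54.60 > 48.37, while 5·9.1 = 45.50 ≤ 48.37

Final: 6 servers


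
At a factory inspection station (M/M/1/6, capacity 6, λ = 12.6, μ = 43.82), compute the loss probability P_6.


ρ = λ/μ = 12.6/43.82 = 0.2875
P_K = (1−ρ)ρ^K/(1−ρ^(K+1)) = (0.7125·0.0005652)/(1 − 0.0001625)
= 0.0004027/0.999837 = 0.0004027

Final: 0.0004027


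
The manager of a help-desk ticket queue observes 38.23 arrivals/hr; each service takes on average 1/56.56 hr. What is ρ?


ρ = λ/μ = 38.23/56.56 = 0.6759

Final: 0.6759


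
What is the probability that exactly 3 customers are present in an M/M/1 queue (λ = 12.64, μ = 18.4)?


ρ = 12.64/18.4 = 0.6870
P_n = (1−ρ)·ρ^n = (1 − 0.6870)·0.6870^3 = 0.3130·0.324181 = 0.101483

Final: 0.101483


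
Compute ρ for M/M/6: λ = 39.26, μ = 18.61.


ρ = λ/(cμ) = 39.26/(6·18.61) = 39.26/111.66 = 0.3516

Final: 0.3516


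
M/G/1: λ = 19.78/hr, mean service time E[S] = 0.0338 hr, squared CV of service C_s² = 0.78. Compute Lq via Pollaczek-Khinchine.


ρ = λ·E[S] = 19.78·0.0338 = 0.6686
Lq = ρ²(1+C_s²)/(2(1−ρ)) = 0.4470·(1+0.78)/(2·0.3314)
= 0.4470·1.7800/0.6629 = 1.20026

Final: 1.20026


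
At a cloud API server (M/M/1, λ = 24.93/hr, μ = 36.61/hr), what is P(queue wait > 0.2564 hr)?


ρ = 24.93/36.61 = 0.6810
P(Wq > t) = ρ·e^{−(μ−λ)t} = 0.6810·e^{−2.9948}
= 0.6810·0.050049 = 0.034081

Final: 0.034081


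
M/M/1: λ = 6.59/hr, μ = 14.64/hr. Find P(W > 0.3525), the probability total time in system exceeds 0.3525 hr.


W ~ Exponential(μ−λ) for M/M/1.
μ − λ = 14.64 − 6.59 = 8.0500
P(W > t) = e^{−(μ−λ)t} = e^{−2.8376} = 0.058565

Final: 0.058565


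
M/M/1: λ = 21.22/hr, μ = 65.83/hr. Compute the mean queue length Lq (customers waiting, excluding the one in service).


ρ = 21.22/65.83 = 0.3223
Lq = ρ²/(1−ρ) = 0.1039/0.6777 = 0.1533

Final: 0.1533


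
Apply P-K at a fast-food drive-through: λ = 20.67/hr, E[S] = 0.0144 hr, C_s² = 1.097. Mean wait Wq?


ρ = λ·E[S] = 20.67·0.0144 = 0.2976
E[S²] = E[S]²(1+C_s²) = 0.0144²·(1+1.097) = 0.0004348
Wq = λ·E[S²]/(2(1−ρ)) = 20.67·0.0004348/(2·0.7024) = 0.006399 hr

Final: 0.006399 hr


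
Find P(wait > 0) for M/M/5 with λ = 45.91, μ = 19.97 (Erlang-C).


a = λ/μ = 2.2989; ρ = a/5 = 0.4598
P₀ = 0.098804 (from M/M/c formula)
C(c,a) = [a^c/(c!(1−ρ))]·P₀ = [64.21643/(120·0.5402)]·0.098804
= 0.99061·0.098804 = 0.097876

Final: 0.097876


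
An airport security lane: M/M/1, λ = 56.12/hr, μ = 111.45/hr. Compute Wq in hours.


ρ = 56.12/111.45 = 0.5035
Wq = ρ/(μ−λ) = 0.5035/(111.45 − 56.12) = 0.5035/55.33 = 0.009101 hr

Final: 0.009101 hr


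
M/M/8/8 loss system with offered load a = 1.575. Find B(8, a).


B(c,a) = (a^c/c!) / Σ_{k=0}^{c} a^k/k!
a^8/8! = 0.0009391
Σ terms (k=0..8): 1.00000 + 1.57500 + 1.24031 + 0.65116 + 0.25640 + 0.08076 + 0.02120 + 0.004770 + 0.0009391 = 4.830547
B = 0.0009391/4.830547 = 0.0001944

Final: 0.0001944


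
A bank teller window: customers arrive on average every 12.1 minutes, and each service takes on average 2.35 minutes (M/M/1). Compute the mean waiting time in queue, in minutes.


λ = 60/12.1 = 4.9587 /hr
μ = 60/2.35 = 25.5319 /hr
ρ = λ/μ = 4.9587/25.5319 = 0.1942
Wq = ρ/(μ−λ) = 0.1942/(25.5319−4.9587) = 0.009440 hr
In minutes: 0.009440·60 = 0.5664 min

Final: 0.5664 min


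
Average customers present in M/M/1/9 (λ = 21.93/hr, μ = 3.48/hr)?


ρ = 21.93/3.48 = 6.3017
L = ρ[1 − (K+1)ρ^K + Kρ^(K+1)] / [(1−ρ)(1−ρ^(K+1))]
Numerator: 6.3017·(1 − 10·15672363.268385 + 9·98762909.906806) = 4613760426.861909
Denominator: (-5.3017)·(-98762908.906806) = 523613698.083497
L = 4613760426.861909/523613698.083497 = 8.8114

Final: 8.8114


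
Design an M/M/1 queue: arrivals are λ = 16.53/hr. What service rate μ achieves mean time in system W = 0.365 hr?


W = 1/(μ−λ) ⇒ μ − λ = 1/W = 1/0.365 = 2.7397
μ = λ + 1/W = 16.53 + 2.7397 = 19.2697 per hr

Final: 19.2697 /hr


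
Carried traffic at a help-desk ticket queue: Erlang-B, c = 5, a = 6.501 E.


B(5,6.501) = 0.393974 (Erlang-B)
Carried load = a(1 − B) = 6.501·(1 − 0.393974) = 6.501·0.606026 = 3.9398 E

Final: 3.9398 Erlangs


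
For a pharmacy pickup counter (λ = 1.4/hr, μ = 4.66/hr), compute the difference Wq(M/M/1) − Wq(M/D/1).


ρ = 1.4/4.66 = 0.3004
Wq(M/M/1) = ρ/(μ−λ) = 0.3004/3.26 = 0.09216 hr
Wq(M/D/1) = ρ/(2(μ−λ)) = 0.04608 hr
Savings = 0.09216 − 0.04608 = 0.04608 hr

Final: 0.04608 hr


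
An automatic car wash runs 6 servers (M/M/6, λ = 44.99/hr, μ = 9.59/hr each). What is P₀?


a = λ/μ = 44.99/9.59 = 4.6913; ρ = a/c = 0.7819
Σ_{k=0}^{5} a^k/k! (terms k=0..5) = 1.00000 + 4.69135 + 11.00436 + 17.20842 + 20.18266 + 18.93676 = 73.02354
Tail: a^6/(6!(1−ρ)) = 10660.66548/(720·0.2181) = 67.88565
P₀ = 1/(73.02354 + 67.88565) = 1/140.90918 = 0.007097

Final: 0.007097


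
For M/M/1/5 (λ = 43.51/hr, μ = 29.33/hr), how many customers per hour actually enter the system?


ρ = 1.4835; P_K = (1−ρ)ρ^5/(1−ρ^6) = 0.359648
λ_eff = λ(1 − P_K) = 43.51·(1 − 0.359648) = 43.51·0.640352 = 27.8617 /hr

Final: 27.8617 /hr


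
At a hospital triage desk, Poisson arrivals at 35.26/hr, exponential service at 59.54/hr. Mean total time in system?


W = 1/(μ−λ) = 1/(59.54 − 35.26) = 1/24.28 = 0.04119 hr

Final: 0.04119 hr


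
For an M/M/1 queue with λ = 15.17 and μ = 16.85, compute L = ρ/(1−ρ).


ρ = λ/μ = 15.17/16.85 = 0.9003
L = ρ/(1−ρ) = 0.9003/(1 − 0.9003) = 0.9003/0.09970 = 9.0298

Final: 9.0298


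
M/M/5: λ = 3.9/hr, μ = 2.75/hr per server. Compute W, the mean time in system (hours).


a = 1.4182; ρ = 0.2836; P₀ = 0.241869
Lq = P₀·a^c·ρ/(c!(1−ρ)²) = 0.006391
Wq = Lq/λ = 0.006391/3.9 = 0.001639 hr
W = Wq + 1/μ = 0.001639 + 0.36364 = 0.36528 hr

Final: 0.36528 hr


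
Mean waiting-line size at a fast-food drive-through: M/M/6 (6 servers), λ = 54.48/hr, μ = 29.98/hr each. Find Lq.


a = λ/μ = 1.8172; ρ = a/6 = 0.3029
P₀ = 0.162344
Lq = P₀·a^c·ρ / (c!·(1−ρ)²) = 0.162344·36.01080·0.3029/(720·0.48599)
= 0.005060

Final: 0.005060


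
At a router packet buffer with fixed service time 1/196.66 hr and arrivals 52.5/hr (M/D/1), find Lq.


ρ = 52.5/196.66 = 0.2670
M/D/1: Lq = ρ²/(2(1−ρ)) = 0.07127/(2·0.7330) = 0.04861

Final: 0.04861


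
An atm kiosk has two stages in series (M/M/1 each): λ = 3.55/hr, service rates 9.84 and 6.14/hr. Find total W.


Each node sees arrival rate λ = 3.55/hr (tandem ⇒ throughput preserved).
W₁ = 1/(μ₁−λ) = 1/(9.84−3.55) = 0.15898 hr
W₂ = 1/(μ₂−λ) = 1/(6.14−3.55) = 0.38610 hr
W_total = W₁ + W₂ = 0.15898 + 0.38610 = 0.54508 hr

Final: 0.54508 hr


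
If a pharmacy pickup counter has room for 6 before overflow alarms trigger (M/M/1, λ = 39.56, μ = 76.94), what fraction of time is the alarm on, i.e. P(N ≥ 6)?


ρ = 39.56/76.94 = 0.5142
P(N ≥ n) = ρ^n = 0.5142^6 = 0.018477

Final: 0.018477


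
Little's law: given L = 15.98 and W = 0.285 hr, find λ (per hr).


λ = L/W = 15.98/0.285 = 56.0702 /hr

Final: 56.0702 /hr


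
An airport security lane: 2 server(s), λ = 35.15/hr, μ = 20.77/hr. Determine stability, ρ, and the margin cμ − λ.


Total capacity cμ = 2·20.77 = 41.54/hr
ρ = λ/(cμ) = 35.15/41.54 = 0.8462
Stable ⇔ ρ < 1: YES
Spare capacity = cμ − λ = 41.54 − 35.15 = 6.39/hr

Final: ρ = 0.8462; stable; margin = 6.39/hr


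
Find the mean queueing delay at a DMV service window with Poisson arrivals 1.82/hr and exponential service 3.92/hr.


ρ = 1.82/3.92 = 0.4643
Wq = ρ/(μ−λ) = 0.4643/(3.92 − 1.82) = 0.4643/2.10 = 0.2211 hr

Final: 0.2211 hr


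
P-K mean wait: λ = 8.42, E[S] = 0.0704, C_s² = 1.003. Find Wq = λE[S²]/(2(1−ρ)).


ρ = λ·E[S] = 8.42·0.0704 = 0.5928
E[S²] = E[S]²(1+C_s²) = 0.0704²·(1+1.003) = 0.009927
Wq = λ·E[S²]/(2(1−ρ)) = 8.42·0.009927/(2·0.4072) = 0.10263 hr

Final: 0.10263 hr


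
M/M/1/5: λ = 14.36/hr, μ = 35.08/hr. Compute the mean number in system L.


ρ = 14.36/35.08 = 0.4094
L = ρ[1 − (K+1)ρ^K + Kρ^(K+1)] / [(1−ρ)(1−ρ^(K+1))]
Numerator: 0.4094·(1 − 6·0.011494 + 5·0.004705) = 0.390750
Denominator: (0.5906)·(0.995295) = 0.587871
L = 0.390750/0.587871 = 0.6647

Final: 0.6647


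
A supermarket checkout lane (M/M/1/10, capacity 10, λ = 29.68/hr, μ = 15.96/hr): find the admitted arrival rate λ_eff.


ρ = 1.8596; P_K = (1−ρ)ρ^10/(1−ρ^11) = 0.462767
λ_eff = λ(1 − P_K) = 29.68·(1 − 0.462767) = 29.68·0.537233 = 15.9451 /hr

Final: 15.9451 /hr


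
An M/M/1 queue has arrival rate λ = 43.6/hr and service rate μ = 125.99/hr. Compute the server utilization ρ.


ρ = λ/μ = 43.6/125.99 = 0.3461

Final: 0.3461


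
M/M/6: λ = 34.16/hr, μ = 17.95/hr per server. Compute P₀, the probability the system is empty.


a = λ/μ = 34.16/17.95 = 1.9031; ρ = a/c = 0.3172
Σ_{k=0}^{5} a^k/k! (terms k=0..5) = 1.00000 + 1.90306 + 1.81083 + 1.14871 + 0.54652 + 0.20801 = 6.61712
Tail: a^6/(6!(1−ρ)) = 47.50294/(720·0.6828) = 0.09662
P₀ = 1/(6.61712 + 0.09662) = 1/6.71375 = 0.148948

Final: 0.148948


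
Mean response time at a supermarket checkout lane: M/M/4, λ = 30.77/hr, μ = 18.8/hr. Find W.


a = 1.6367; ρ = 0.4092; P₀ = 0.191832
Lq = P₀·a^c·ρ/(c!(1−ρ)²) = 0.06723
Wq = Lq/λ = 0.06723/30.77 = 0.002185 hr
W = Wq + 1/μ = 0.002185 + 0.05319 = 0.05538 hr

Final: 0.05538 hr


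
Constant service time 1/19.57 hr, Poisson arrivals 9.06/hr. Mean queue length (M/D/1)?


ρ = 9.06/19.57 = 0.4630
M/D/1: Lq = ρ²/(2(1−ρ)) = 0.2143/(2·0.5370) = 0.19954

Final: 0.19954


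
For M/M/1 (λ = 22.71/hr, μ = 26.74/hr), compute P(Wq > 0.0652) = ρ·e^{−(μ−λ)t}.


ρ = 22.71/26.74 = 0.8493
P(Wq > t) = ρ·e^{−(μ−λ)t} = 0.8493·e^{−0.2628}
= 0.8493·0.768929 = 0.653044

Final: 0.653044


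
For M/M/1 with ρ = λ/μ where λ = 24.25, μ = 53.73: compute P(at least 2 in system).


ρ = 24.25/53.73 = 0.4513
P(N ≥ n) = ρ^n = 0.4513^2 = 0.203699

Final: 0.203699


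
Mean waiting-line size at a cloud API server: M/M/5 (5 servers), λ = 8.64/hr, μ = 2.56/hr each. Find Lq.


a = λ/μ = 3.3750; ρ = a/5 = 0.6750
P₀ = 0.030201
Lq = P₀·a^c·ρ / (c!·(1−ρ)²) = 0.030201·437.89389·0.6750/(120·0.10562)
= 0.70428

Final: 0.70428


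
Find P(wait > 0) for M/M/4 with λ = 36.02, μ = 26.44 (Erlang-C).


a = λ/μ = 1.3623; ρ = a/4 = 0.3406
P₀ = 0.254495 (from M/M/c formula)
C(c,a) = [a^c/(c!(1−ρ))]·P₀ = [3.44452/(24·0.6594)]·0.254495
= 0.21765·0.254495 = 0.055391

Final: 0.055391


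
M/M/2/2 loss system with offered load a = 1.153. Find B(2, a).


B(c,a) = (a^c/c!) / Σ_{k=0}^{c} a^k/k!
a^2/2! = 0.664705
Σ terms (k=0..2): 1.00000 + 1.15300 + 0.66470 = 2.817705
B = 0.664705/2.817705 = 0.235903

Final: 0.235903


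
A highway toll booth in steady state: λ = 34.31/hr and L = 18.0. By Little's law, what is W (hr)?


W = L/λ = 18.0/34.31 = 0.5246 hr

Final: 0.5246 hr


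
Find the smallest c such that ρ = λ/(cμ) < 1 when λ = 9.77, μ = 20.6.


Stability requires cμ > λ ⇔ c > λ/μ.
λ/μ = 9.77/20.6 = 0.4743
Minimum integer c = ⌊0.4743⌋ + 1 = 1
Check: 1·20.6 = 20.60 > 9.77, while 0·20.6 = 0.00 ≤ 9.77

Final: 1 servers


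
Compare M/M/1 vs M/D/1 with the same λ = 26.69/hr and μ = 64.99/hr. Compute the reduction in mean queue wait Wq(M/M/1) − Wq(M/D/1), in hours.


ρ = 26.69/64.99 = 0.4107
Wq(M/M/1) = ρ/(μ−λ) = 0.4107/38.30 = 0.01072 hr
Wq(M/D/1) = ρ/(2(μ−λ)) = 0.005361 hr
Savings = 0.01072 − 0.005361 = 0.005361 hr

Final: 0.005361 hr


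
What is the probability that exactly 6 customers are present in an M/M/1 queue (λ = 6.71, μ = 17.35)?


ρ = 6.71/17.35 = 0.3867
P_n = (1−ρ)·ρ^n = (1 − 0.3867)·0.3867^6 = 0.6133·0.003346 = 0.002052

Final: 0.002052


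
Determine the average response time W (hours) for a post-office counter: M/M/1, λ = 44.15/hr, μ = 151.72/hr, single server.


W = 1/(μ−λ) = 1/(151.72 − 44.15) = 1/107.57 = 0.009296 hr

Final: 0.009296 hr


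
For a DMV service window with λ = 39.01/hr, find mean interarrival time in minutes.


Mean interarrival time = 1/λ = 1/39.01 hour = 0.02563 hour
In minutes: 0.02563 × 60 = 1.5381 min

Final: 1.5381 min


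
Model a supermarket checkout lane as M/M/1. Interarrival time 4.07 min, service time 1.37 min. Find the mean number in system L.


λ = 60/4.07 = 14.7420 /hr
μ = 60/1.37 = 43.7956 /hr
ρ = λ/μ = 14.7420/43.7956 = 0.3366
L = ρ/(1−ρ) = 0.3366/0.6634 = 0.5074

Final: 0.5074


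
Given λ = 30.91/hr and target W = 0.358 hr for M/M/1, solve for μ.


W = 1/(μ−λ) ⇒ μ − λ = 1/W = 1/0.358 = 2.7933
μ = λ + 1/W = 30.91 + 2.7933 = 33.7033 per hr

Final: 33.7033 /hr


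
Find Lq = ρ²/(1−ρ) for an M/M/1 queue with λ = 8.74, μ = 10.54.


ρ = 8.74/10.54 = 0.8292
Lq = ρ²/(1−ρ) = 0.6876/0.1708 = 4.0263

Final: 4.0263


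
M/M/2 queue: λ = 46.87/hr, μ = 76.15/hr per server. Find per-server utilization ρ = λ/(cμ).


ρ = λ/(cμ) = 46.87/(2·76.15) = 46.87/152.30 = 0.3077

Final: 0.3077


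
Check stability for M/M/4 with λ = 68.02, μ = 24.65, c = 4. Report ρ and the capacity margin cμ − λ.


Total capacity cμ = 4·24.65 = 98.60/hr
ρ = λ/(cμ) = 68.02/98.60 = 0.6899
Stable ⇔ ρ < 1: YES
Spare capacity = cμ − λ = 98.60 − 68.02 = 30.58/hr

Final: ρ = 0.6899; stable; margin = 30.58/hr


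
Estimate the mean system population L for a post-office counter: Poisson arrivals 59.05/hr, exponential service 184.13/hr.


ρ = λ/μ = 59.05/184.13 = 0.3207
L = ρ/(1−ρ) = 0.3207/(1 − 0.3207) = 0.3207/0.6793 = 0.4721

Final: 0.4721


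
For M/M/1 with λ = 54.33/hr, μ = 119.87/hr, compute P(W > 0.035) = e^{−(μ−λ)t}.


W ~ Exponential(μ−λ) for M/M/1.
μ − λ = 119.87 − 54.33 = 65.5400
P(W > t) = e^{−(μ−λ)t} = e^{−2.2939} = 0.100872

Final: 0.100872


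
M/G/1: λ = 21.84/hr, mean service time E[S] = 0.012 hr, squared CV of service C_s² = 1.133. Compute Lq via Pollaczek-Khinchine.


ρ = λ·E[S] = 21.84·0.012 = 0.2621
Lq = ρ²(1+C_s²)/(2(1−ρ)) = 0.06869·(1+1.133)/(2·0.7379)
= 0.06869·2.1330/1.4758 = 0.09927

Final: 0.09927


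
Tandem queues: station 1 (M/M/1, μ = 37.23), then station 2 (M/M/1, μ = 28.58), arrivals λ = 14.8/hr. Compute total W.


Each node sees arrival rate λ = 14.8/hr (tandem ⇒ throughput preserved).
W₁ = 1/(μ₁−λ) = 1/(37.23−14.8) = 0.04458 hr
W₂ = 1/(μ₂−λ) = 1/(28.58−14.8) = 0.07257 hr
W_total = W₁ + W₂ = 0.04458 + 0.07257 = 0.11715 hr

Final: 0.11715 hr


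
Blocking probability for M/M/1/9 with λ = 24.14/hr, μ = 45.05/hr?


ρ = λ/μ = 24.14/45.05 = 0.5358
P_K = (1−ρ)ρ^K/(1−ρ^(K+1)) = (0.4642·0.003642)/(1 − 0.001952)
= 0.001691/0.998048 = 0.001694

Final: 0.001694


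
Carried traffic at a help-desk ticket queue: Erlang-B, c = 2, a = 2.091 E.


B(2,2.091) = 0.414266 (Erlang-B)
Carried load = a(1 − B) = 2.091·(1 − 0.414266) = 2.091·0.585734 = 1.2248 E

Final: 1.2248 Erlangs


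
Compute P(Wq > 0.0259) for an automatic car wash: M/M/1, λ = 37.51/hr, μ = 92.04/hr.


ρ = 37.51/92.04 = 0.4075
P(Wq > t) = ρ·e^{−(μ−λ)t} = 0.4075·e^{−1.4123}
= 0.4075·0.243576 = 0.099267

Final: 0.099267


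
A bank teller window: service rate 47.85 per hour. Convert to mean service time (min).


Mean service time = 1/μ = 1/47.85 hour = 0.02090 hour
In minutes: 0.02090 × 60 = 1.2539 min

Final: 1.2539 min


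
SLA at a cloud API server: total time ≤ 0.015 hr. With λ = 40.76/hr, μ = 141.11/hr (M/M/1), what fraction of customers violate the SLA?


W ~ Exponential(μ−λ) for M/M/1.
μ − λ = 141.11 − 40.76 = 100.3500
P(W > t) = e^{−(μ−λ)t} = e^{−1.5053} = 0.221962

Final: 0.221962


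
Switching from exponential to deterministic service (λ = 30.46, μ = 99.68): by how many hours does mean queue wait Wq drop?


ρ = 30.46/99.68 = 0.3056
Wq(M/M/1) = ρ/(μ−λ) = 0.3056/69.22 = 0.004415 hr
Wq(M/D/1) = ρ/(2(μ−λ)) = 0.002207 hr
Savings = 0.004415 − 0.002207 = 0.002207 hr

Final: 0.002207 hr


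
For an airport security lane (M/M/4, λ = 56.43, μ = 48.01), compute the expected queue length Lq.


a = λ/μ = 1.1754; ρ = a/4 = 0.2938
P₀ = 0.307750
Lq = P₀·a^c·ρ / (c!·(1−ρ)²) = 0.307750·1.90859·0.2938/(24·0.49865)
= 0.01442

Final: 0.01442


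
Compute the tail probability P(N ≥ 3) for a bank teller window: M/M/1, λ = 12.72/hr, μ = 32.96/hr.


ρ = 12.72/32.96 = 0.3859
P(N ≥ n) = ρ^n = 0.3859^3 = 0.057478

Final: 0.057478


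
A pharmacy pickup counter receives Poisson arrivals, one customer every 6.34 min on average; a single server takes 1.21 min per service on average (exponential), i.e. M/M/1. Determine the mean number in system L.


λ = 60/6.34 = 9.4637 /hr
μ = 60/1.21 = 49.5868 /hr
ρ = λ/μ = 9.4637/49.5868 = 0.1909
L = ρ/(1−ρ) = 0.1909/0.8091 = 0.2359

Final: 0.2359


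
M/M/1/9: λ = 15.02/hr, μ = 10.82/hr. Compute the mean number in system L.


ρ = 15.02/10.82 = 1.3882
L = ρ[1 − (K+1)ρ^K + Kρ^(K+1)] / [(1−ρ)(1−ρ^(K+1))]
Numerator: 1.3882·(1 − 10·19.141856 + 9·26.572151) = 67.646640
Denominator: (-0.3882)·(-25.572151) = 9.926343
L = 67.646640/9.926343 = 6.8149

Final: 6.8149


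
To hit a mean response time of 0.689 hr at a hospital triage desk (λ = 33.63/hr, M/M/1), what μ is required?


W = 1/(μ−λ) ⇒ μ − λ = 1/W = 1/0.689 = 1.4514
μ = λ + 1/W = 33.63 + 1.4514 = 35.0814 per hr

Final: 35.0814 /hr


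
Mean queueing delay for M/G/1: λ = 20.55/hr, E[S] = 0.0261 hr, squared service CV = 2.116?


ρ = λ·E[S] = 20.55·0.0261 = 0.5364
E[S²] = E[S]²(1+C_s²) = 0.0261²·(1+2.116) = 0.002123
Wq = λ·E[S²]/(2(1−ρ)) = 20.55·0.002123/(2·0.4636) = 0.04704 hr

Final: 0.04704 hr


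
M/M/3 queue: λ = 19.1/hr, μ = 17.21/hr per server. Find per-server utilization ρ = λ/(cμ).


ρ = λ/(cμ) = 19.1/(3·17.21) = 19.1/51.63 = 0.3699

Final: 0.3699


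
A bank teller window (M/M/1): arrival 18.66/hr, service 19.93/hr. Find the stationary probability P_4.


ρ = 18.66/19.93 = 0.9363
P_n = (1−ρ)·ρ^n = (1 − 0.9363)·0.9363^4 = 0.06372·0.768453 = 0.048968

Final: 0.048968


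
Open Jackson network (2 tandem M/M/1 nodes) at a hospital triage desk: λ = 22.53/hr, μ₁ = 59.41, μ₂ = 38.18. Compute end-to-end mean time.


Each node sees arrival rate λ = 22.53/hr (tandem ⇒ throughput preserved).
W₁ = 1/(μ₁−λ) = 1/(59.41−22.53) = 0.02711 hr
W₂ = 1/(μ₂−λ) = 1/(38.18−22.53) = 0.06390 hr
W_total = W₁ + W₂ = 0.02711 + 0.06390 = 0.09101 hr

Final: 0.09101 hr


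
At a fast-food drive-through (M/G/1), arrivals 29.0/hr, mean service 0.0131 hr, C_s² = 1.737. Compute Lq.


ρ = λ·E[S] = 29.0·0.0131 = 0.3799
Lq = ρ²(1+C_s²)/(2(1−ρ)) = 0.1443·(1+1.737)/(2·0.6201)
= 0.1443·2.7370/1.2402 = 0.31851

Final: 0.31851


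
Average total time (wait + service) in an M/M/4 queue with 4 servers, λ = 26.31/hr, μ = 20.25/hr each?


a = 1.2993; ρ = 0.3248; P₀ = 0.271393
Lq = P₀·a^c·ρ/(c!(1−ρ)²) = 0.02296
Wq = Lq/λ = 0.02296/26.31 = 0.0008727 hr
W = Wq + 1/μ = 0.0008727 + 0.04938 = 0.05026 hr

Final: 0.05026 hr


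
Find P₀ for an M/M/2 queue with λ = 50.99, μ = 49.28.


a = λ/μ = 50.99/49.28 = 1.0347; ρ = a/c = 0.5173
Σ_{k=0}^{1} a^k/k! (terms k=0..1) = 1.00000 + 1.03470 = 2.03470
Tail: a^2/(2!(1−ρ)) = 1.07060/(2·0.4827) = 1.10909
P₀ = 1/(2.03470 + 1.10909) = 1/3.14379 = 0.318088

Final: 0.318088


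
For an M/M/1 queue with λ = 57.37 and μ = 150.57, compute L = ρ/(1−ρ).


ρ = λ/μ = 57.37/150.57 = 0.3810
L = ρ/(1−ρ) = 0.3810/(1 − 0.3810) = 0.3810/0.6190 = 0.6156

Final: 0.6156


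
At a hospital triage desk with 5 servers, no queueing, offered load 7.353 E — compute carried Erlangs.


B(5,7.353) = 0.444946 (Erlang-B)
Carried load = a(1 − B) = 7.353·(1 − 0.444946) = 7.353·0.555054 = 4.0813 E

Final: 4.0813 Erlangs


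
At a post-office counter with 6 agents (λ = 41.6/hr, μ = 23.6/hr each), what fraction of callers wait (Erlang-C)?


a = λ/μ = 1.7627; ρ = a/6 = 0.2938
P₀ = 0.171462 (from M/M/c formula)
C(c,a) = [a^c/(c!(1−ρ))]·P₀ = [29.99770/(720·0.7062)]·0.171462
= 0.05900·0.171462 = 0.010115

Final: 0.010115


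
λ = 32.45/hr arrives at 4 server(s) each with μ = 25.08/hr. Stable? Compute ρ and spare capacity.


Total capacity cμ = 4·25.08 = 100.32/hr
ρ = λ/(cμ) = 32.45/100.32 = 0.3235
Stable ⇔ ρ < 1: YES
Spare capacity = cμ − λ = 100.32 − 32.45 = 67.87/hr

Final: ρ = 0.3235; stable; margin = 67.87/hr


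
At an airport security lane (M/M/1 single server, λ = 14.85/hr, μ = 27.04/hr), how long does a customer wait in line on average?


ρ = 14.85/27.04 = 0.5492
Wq = ρ/(μ−λ) = 0.5492/(27.04 − 14.85) = 0.5492/12.19 = 0.04505 hr

Final: 0.04505 hr


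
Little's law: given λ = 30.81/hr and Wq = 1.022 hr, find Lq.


Lq = λWq = 30.81·1.022 = 31.4878

Final: 31.4878


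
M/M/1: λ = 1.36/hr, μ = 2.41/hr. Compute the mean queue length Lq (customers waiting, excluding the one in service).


ρ = 1.36/2.41 = 0.5643
Lq = ρ²/(1−ρ) = 0.3185/0.4357 = 0.7309

Final: 0.7309


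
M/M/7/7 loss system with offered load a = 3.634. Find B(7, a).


B(c,a) = (a^c/c!) / Σ_{k=0}^{c} a^k/k!
a^7/7! = 1.660596
Σ terms (k=0..7): 1.00000 + 3.63400 + 6.60298 + 7.99841 + 7.26655 + 5.28133 + 3.19873 + 1.66060 = 36.642591
B = 1.660596/36.642591 = 0.045319

Final: 0.045319


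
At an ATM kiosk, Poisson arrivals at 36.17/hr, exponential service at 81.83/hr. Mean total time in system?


W = 1/(μ−λ) = 1/(81.83 − 36.17) = 1/45.66 = 0.02190 hr

Final: 0.02190 hr


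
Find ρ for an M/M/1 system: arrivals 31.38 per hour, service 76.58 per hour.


ρ = λ/μ = 31.38/76.58 = 0.4098

Final: 0.4098


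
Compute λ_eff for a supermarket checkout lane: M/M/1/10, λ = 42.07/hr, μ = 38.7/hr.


ρ = 1.0871; P_K = (1−ρ)ρ^10/(1−ρ^11) = 0.133316
λ_eff = λ(1 − P_K) = 42.07·(1 − 0.133316) = 42.07·0.866684 = 36.4614 /hr

Final: 36.4614 /hr


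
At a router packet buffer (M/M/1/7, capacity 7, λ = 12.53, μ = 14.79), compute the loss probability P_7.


ρ = λ/μ = 12.53/14.79 = 0.8472
P_K = (1−ρ)ρ^K/(1−ρ^(K+1)) = (0.1528·0.313242)/(1 − 0.265377)
= 0.047865/0.734623 = 0.065156

Final: 0.065156


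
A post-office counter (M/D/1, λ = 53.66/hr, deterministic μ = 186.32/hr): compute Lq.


ρ = 53.66/186.32 = 0.2880
M/D/1: Lq = ρ²/(2(1−ρ)) = 0.08294/(2·0.7120) = 0.05825

Final: 0.05825


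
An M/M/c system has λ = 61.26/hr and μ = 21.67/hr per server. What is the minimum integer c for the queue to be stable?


Stability requires cμ > λ ⇔ c > λ/μ.
λ/μ = 61.26/21.67 = 2.8269
Minimum integer c = ⌊2.8269⌋ + 1 = 3
Check: 3·21.67 = 65.01 > 61.26, while 2·21.67 = 43.34 ≤ 61.26

Final: 3 servers


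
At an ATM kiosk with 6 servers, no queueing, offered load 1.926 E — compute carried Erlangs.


B(6,1.926) = 0.010370 (Erlang-B)
Carried load = a(1 − B) = 1.926·(1 − 0.010370) = 1.926·0.989630 = 1.9060 E

Final: 1.9060 Erlangs
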